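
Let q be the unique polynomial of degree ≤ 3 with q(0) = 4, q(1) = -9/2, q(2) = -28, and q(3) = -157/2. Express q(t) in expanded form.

q(t) = -2t^3 - (3/2)t^2 - 5t + 4

Using the Lagrange interpolation formula with nodes 0, 1, 2, 3:
  L_0(t) = (t - 1)(t - 2)(t - 3) / -6
  L_1(t) = t(t - 2)(t - 3) / 2
  L_2(t) = t(t - 1)(t - 3) / -2
  L_3(t) = t(t - 1)(t - 2) / 6
Then q(t) = 4·L_0(t) - 9/2·L_1(t) - 28·L_2(t) - 157/2·L_3(t).
Expanding and collecting terms gives q(t) = -2t³ - (3/2)t² - 5t + 4.
Check: q(3) = -157/2. ✓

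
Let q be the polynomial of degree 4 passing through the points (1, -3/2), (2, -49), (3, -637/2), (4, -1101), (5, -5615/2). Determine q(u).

Write q(u) = au^4 + bu^3 + cu^2 + du + e. Substituting each data point gives a linear system:
  a + b + c + d + e = -3/2
  16a + 8b + 4c + 2d + e = -49
  81a + 27b + 9c + 3d + e = -637/2
  256a + 64b + 16c + 4d + e = -1101
  625a + 125b + 25c + 5d + e = -5615/2
Solving the system yields a = -5, b = 3/2, c = 5, d = 2, e = -5.
So q(u) = -5u⁴ + (3/2)u³ + 5u² + 2u - 5.
Check: q(3) = -637/2. ✓

q(u) = -5u^4 + (3/2)u^3 + 5u^2 + 2u - 5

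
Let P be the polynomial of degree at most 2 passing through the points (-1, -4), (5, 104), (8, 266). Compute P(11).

Using the Lagrange interpolation formula with nodes -1, 5, 8:
  L_0(n) = (n - 5)(n - 8) / 54
  L_1(n) = (n + 1)(n - 8) / -18
  L_2(n) = (n + 1)(n - 5) / 27
Then P(n) = -4·L_0(n) + 104·L_1(n) + 266·L_2(n).
Expanding and collecting terms gives P(n) = 4n^2 + 2n - 6.
Evaluating at n = 11: P(11) = 500.

500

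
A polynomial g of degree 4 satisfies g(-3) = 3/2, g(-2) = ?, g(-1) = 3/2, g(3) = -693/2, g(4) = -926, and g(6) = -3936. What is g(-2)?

16

The 5 known points determine the degree-4 polynomial uniquely.
Write g(x) = ax^4 + bx^3 + cx^2 + dx + e. Substituting each data point gives a linear system:
  81a - 27b + 9c - 3d + e = 3/2
  a - b + c - d + e = 3/2
  81a + 27b + 9c + 3d + e = -693/2
  256a + 64b + 16c + 4d + e = -926
  1296a + 216b + 36c + 6d + e = -3936
Solving the system yields a = -2, b = -6, c = -1/2, d = -4, e = -6.
So g(x) = -2x^4 - 6x^3 - (1/2)x^2 - 4x - 6.
Then g(-2) = 16.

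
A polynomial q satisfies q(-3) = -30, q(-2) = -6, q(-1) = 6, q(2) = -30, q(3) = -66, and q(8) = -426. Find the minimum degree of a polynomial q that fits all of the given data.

Divided differences on the nodes -3, -2, -1, 2, 3, 8:
  order 0: -30  -6  6  -30  -66  -426
  order 1: 24  12  -12  -36  -72
  order 2: -6  -6  -6  -6
  order 3: 0  0  0
  order 4: 0  0
  order 5: 0
The order-2 divided differences are all -6 (nonzero) and every higher order vanishes, so the data lies on a polynomial of degree exactly 2.

2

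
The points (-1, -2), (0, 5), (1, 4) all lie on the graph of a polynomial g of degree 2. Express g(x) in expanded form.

Using the Lagrange interpolation formula with nodes -1, 0, 1:
  L_0(x) = x(x - 1) / 2
  L_1(x) = (x + 1)(x - 1) / -1
  L_2(x) = (x + 1)x / 2
Then g(x) = -2·L_0(x) + 5·L_1(x) + 4·L_2(x).
Expanding and collecting terms gives g(x) = -4x² + 3x + 5.
Check: g(1) = 4. ✓

g(x) = -4x^2 + 3x + 5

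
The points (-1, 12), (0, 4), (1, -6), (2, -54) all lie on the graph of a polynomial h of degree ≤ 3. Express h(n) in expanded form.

h(n) = -6n^3 - n^2 - 3n + 4

Write h(n) = an^3 + bn^2 + cn + d. Substituting each data point gives a linear system:
  -a + b - c + d = 12
  d = 4
  a + b + c + d = -6
  8a + 4b + 2c + d = -54
Solving the system yields a = -6, b = -1, c = -3, d = 4.
So h(n) = -6n^3 - n^2 - 3n + 4.
Check: h(2) = -54. ✓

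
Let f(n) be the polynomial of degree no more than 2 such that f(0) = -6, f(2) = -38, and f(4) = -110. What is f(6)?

-222

Using the Lagrange interpolation formula with nodes 0, 2, 4:
  L_0(n) = (n - 2)(n - 4) / 8
  L_1(n) = n(n - 4) / -4
  L_2(n) = n(n - 2) / 8
Then f(n) = -6·L_0(n) - 38·L_1(n) - 110·L_2(n).
Expanding and collecting terms gives f(n) = -5n^2 - 6n - 6.
Evaluating at n = 6: f(6) = -222.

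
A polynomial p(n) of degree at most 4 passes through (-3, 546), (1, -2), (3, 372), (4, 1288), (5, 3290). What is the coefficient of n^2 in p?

-3

Write p(n) = an^4 + bn^3 + cn^2 + dn + e. Substituting each data point gives a linear system:
  81a - 27b + 9c - 3d + e = 546
  a + b + c + d + e = -2
  81a + 27b + 9c + 3d + e = 372
  256a + 64b + 16c + 4d + e = 1288
  625a + 125b + 25c + 5d + e = 3290
Solving the system yields a = 6, b = -3, c = -3, d = -2, e = 0.
So p(n) = 6n^4 - 3n^3 - 3n^2 - 2n.
The coefficient of n^2 is -3.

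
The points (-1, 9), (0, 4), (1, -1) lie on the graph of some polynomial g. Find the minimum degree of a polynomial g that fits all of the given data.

1

Forward differences of the values at u = -1, 0, 1:
  g  : 9  4  -1
  Δ  : -5  -5
  Δ^2: 0
The first differences are constant (-5) and nonzero, while all higher differences vanish, so the minimal degree is 1.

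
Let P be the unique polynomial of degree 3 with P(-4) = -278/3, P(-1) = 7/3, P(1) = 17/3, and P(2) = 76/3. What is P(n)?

Write P(n) = an^3 + bn^2 + cn + d. Substituting each data point gives a linear system:
  -64a + 16b - 4c + d = -278/3
  -a + b - c + d = 7/3
  a + b + c + d = 17/3
  8a + 4b + 2c + d = 76/3
Solving the system yields a = 2, b = 2, c = -1/3, d = 2.
So P(n) = 2n^3 + 2n^2 - (1/3)n + 2.
Check: P(2) = 76/3. ✓

P(n) = 2n^3 + 2n^2 - (1/3)n + 2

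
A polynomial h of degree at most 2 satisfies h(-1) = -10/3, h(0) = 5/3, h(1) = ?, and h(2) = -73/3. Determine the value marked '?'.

The 3 known points determine the degree-2 polynomial uniquely.
Write h(u) = au^2 + bu + c. Substituting each data point gives a linear system:
  a - b + c = -10/3
  c = 5/3
  4a + 2b + c = -73/3
Solving the system yields a = -6, b = -1, c = 5/3.
So h(u) = -6u² - u + 5/3.
Then h(1) = -16/3.

-16/3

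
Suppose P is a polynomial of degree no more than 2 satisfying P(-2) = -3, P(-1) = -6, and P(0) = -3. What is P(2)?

Forward differences of the values at u = -2, -1, 0:
  P  : -3  -6  -3
  Δ  : -3  3
  Δ^2: 6
The second differences are constant, confirming degree 2.
Interpolating (Newton forward form) and evaluating at u = 2 gives P(2) = 21.

21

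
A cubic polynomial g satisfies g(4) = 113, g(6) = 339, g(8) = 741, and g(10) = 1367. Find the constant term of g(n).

Write g(n) = an^3 + bn^2 + cn + d. Substituting each data point gives a linear system:
  64a + 16b + 4c + d = 113
  216a + 36b + 6c + d = 339
  512a + 64b + 8c + d = 741
  1000a + 100b + 10c + d = 1367
Solving the system yields a = 1, b = 4, c = -3, d = -3.
So g(n) = n^3 + 4n^2 - 3n - 3.
The constant term is -3.

-3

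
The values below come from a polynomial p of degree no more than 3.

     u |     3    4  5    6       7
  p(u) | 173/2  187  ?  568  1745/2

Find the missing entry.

687/2

On equispaced nodes a degree-3 polynomial has vanishing fourth forward difference, so
  p(3) - 4·p(4) + 6·p(5) - 4·p(6) + p(7) = 0.
Substituting the known values and solving for p(5):
  6·p(5) = 2061
  p(5) = 687/2.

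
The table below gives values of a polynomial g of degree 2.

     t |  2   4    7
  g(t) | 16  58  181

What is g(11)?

Write g(t) = at^2 + bt + c. Substituting each data point gives a linear system:
  4a + 2b + c = 16
  16a + 4b + c = 58
  49a + 7b + c = 181
Solving the system yields a = 4, b = -3, c = 6.
So g(t) = 4t^2 - 3t + 6.
Then g(11) = 457.

457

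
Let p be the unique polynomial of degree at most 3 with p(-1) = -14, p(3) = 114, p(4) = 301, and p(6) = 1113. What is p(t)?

p(t) = 6t^3 - 5t^2 - 3

Write p(t) = at^3 + bt^2 + ct + d. Substituting each data point gives a linear system:
  -a + b - c + d = -14
  27a + 9b + 3c + d = 114
  64a + 16b + 4c + d = 301
  216a + 36b + 6c + d = 1113
Solving the system yields a = 6, b = -5, c = 0, d = -3.
So p(t) = 6t³ - 5t² - 3.
Check: p(-1) = -14. ✓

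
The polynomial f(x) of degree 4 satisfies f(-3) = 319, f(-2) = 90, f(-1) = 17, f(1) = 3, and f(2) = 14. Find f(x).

f(x) = 2x^4 - 4x^3 + 4x^2 - 3x + 4

Write f(x) = ax^4 + bx^3 + cx^2 + dx + e. Substituting each data point gives a linear system:
  81a - 27b + 9c - 3d + e = 319
  16a - 8b + 4c - 2d + e = 90
  a - b + c - d + e = 17
  a + b + c + d + e = 3
  16a + 8b + 4c + 2d + e = 14
Solving the system yields a = 2, b = -4, c = 4, d = -3, e = 4.
So f(x) = 2x⁴ - 4x³ + 4x² - 3x + 4.
Check: f(-2) = 90. ✓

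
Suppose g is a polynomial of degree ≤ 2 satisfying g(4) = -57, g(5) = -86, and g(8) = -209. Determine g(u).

g(u) = -3u^2 - 2u - 1

Write g(u) = au^2 + bu + c. Substituting each data point gives a linear system:
  16a + 4b + c = -57
  25a + 5b + c = -86
  64a + 8b + c = -209
Solving the system yields a = -3, b = -2, c = -1.
So g(u) = -3u^2 - 2u - 1.
Check: g(4) = -57. ✓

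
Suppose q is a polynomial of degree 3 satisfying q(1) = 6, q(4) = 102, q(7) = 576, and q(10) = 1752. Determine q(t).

q(t) = 2t^3 - 3t^2 + 5t + 2

Write q(t) = at^3 + bt^2 + ct + d. Substituting each data point gives a linear system:
  a + b + c + d = 6
  64a + 16b + 4c + d = 102
  343a + 49b + 7c + d = 576
  1000a + 100b + 10c + d = 1752
Solving the system yields a = 2, b = -3, c = 5, d = 2.
So q(t) = 2t³ - 3t² + 5t + 2.
Check: q(7) = 576. ✓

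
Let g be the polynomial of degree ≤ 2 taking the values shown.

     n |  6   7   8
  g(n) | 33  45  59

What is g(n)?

Write g(n) = an^2 + bn + c. Substituting each data point gives a linear system:
  36a + 6b + c = 33
  49a + 7b + c = 45
  64a + 8b + c = 59
Solving the system yields a = 1, b = -1, c = 3.
So g(n) = n^2 - n + 3.
Check: g(8) = 59. ✓

g(n) = n^2 - n + 3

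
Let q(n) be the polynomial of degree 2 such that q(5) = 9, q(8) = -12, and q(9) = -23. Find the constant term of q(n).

Write q(n) = an^2 + bn + c. Substituting each data point gives a linear system:
  25a + 5b + c = 9
  64a + 8b + c = -12
  81a + 9b + c = -23
Solving the system yields a = -1, b = 6, c = 4.
So q(n) = -n^2 + 6n + 4.
The constant term is 4.

4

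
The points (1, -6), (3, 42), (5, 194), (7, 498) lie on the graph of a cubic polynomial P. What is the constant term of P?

-6

Write P(t) = at^3 + bt^2 + ct + d. Substituting each data point gives a linear system:
  a + b + c + d = -6
  27a + 9b + 3c + d = 42
  125a + 25b + 5c + d = 194
  343a + 49b + 7c + d = 498
Solving the system yields a = 1, b = 4, c = -5, d = -6.
So P(t) = t^3 + 4t^2 - 5t - 6.
The constant term is -6.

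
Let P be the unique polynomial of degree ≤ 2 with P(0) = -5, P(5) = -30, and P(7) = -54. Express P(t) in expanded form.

Write P(t) = at^2 + bt + c. Substituting each data point gives a linear system:
  c = -5
  25a + 5b + c = -30
  49a + 7b + c = -54
Solving the system yields a = -1, b = 0, c = -5.
So P(t) = -t^2 - 5.
Check: P(7) = -54. ✓

P(t) = -t^2 - 5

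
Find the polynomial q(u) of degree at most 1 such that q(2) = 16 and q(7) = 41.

q(u) = 5u + 6

Write q(u) = au + b. Substituting each data point gives a linear system:
  2a + b = 16
  7a + b = 41
Solving the system yields a = 5, b = 6.
So q(u) = 5u + 6.
Check: q(2) = 16. ✓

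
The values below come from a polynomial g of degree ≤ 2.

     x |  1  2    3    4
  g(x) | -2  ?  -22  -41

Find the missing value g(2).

-9

The 3 known points determine the degree-2 polynomial uniquely.
Write g(x) = ax^2 + bx + c. Substituting each data point gives a linear system:
  a + b + c = -2
  9a + 3b + c = -22
  16a + 4b + c = -41
Solving the system yields a = -3, b = 2, c = -1.
So g(x) = -3x² + 2x - 1.
Then g(2) = -9.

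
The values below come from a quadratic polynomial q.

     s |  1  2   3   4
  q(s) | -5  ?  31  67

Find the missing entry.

On equispaced nodes a degree-2 polynomial has vanishing third forward difference, so
  - q(1) + 3·q(2) - 3·q(3) + q(4) = 0.
Substituting the known values and solving for q(2):
  3·q(2) = 21
  q(2) = 7.

7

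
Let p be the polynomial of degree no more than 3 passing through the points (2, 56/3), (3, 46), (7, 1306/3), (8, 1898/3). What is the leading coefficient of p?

1

Write p(n) = an^3 + bn^2 + cn + d. Substituting each data point gives a linear system:
  8a + 4b + 2c + d = 56/3
  27a + 9b + 3c + d = 46
  343a + 49b + 7c + d = 1306/3
  512a + 64b + 8c + d = 1898/3
Solving the system yields a = 1, b = 2, c = -5/3, d = 6.
So p(n) = n^3 + 2n^2 - (5/3)n + 6.
The leading coefficient is 1.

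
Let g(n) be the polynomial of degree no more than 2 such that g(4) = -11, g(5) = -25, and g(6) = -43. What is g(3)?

-1

Write g(n) = an^2 + bn + c. Substituting each data point gives a linear system:
  16a + 4b + c = -11
  25a + 5b + c = -25
  36a + 6b + c = -43
Solving the system yields a = -2, b = 4, c = 5.
So g(n) = -2n^2 + 4n + 5.
Then g(3) = -1.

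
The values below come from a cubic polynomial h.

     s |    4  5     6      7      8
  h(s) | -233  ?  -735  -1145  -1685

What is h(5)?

-437

The 4 known points determine the degree-3 polynomial uniquely.
Write h(s) = as^3 + bs^2 + cs + d. Substituting each data point gives a linear system:
  64a + 16b + 4c + d = -233
  216a + 36b + 6c + d = -735
  343a + 49b + 7c + d = -1145
  512a + 64b + 8c + d = -1685
Solving the system yields a = -3, b = -2, c = -3, d = 3.
So h(s) = -3s³ - 2s² - 3s + 3.
Then h(5) = -437.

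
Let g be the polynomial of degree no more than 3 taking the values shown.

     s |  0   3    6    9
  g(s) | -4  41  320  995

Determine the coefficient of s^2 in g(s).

Write g(s) = as^3 + bs^2 + cs + d. Substituting each data point gives a linear system:
  d = -4
  27a + 9b + 3c + d = 41
  216a + 36b + 6c + d = 320
  729a + 81b + 9c + d = 995
Solving the system yields a = 1, b = 4, c = -6, d = -4.
So g(s) = s^3 + 4s^2 - 6s - 4.
The coefficient of s^2 is 4.

4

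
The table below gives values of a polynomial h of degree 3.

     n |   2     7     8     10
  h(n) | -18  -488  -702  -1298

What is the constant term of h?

2

Write h(n) = an^3 + bn^2 + cn + d. Substituting each data point gives a linear system:
  8a + 4b + 2c + d = -18
  343a + 49b + 7c + d = -488
  512a + 64b + 8c + d = -702
  1000a + 100b + 10c + d = -1298
Solving the system yields a = -1, b = -3, c = 0, d = 2.
So h(n) = -n³ - 3n² + 2.
The constant term is 2.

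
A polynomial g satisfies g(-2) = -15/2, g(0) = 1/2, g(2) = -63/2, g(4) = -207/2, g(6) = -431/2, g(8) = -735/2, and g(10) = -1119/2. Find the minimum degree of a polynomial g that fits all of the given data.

Forward differences of the values at t = -2, 0, 2, 4, 6, 8, 10:
  g  : -15/2  1/2  -63/2  -207/2  -431/2  -735/2  -1119/2
  Δ  : 8  -32  -72  -112  -152  -192
  Δ^2: -40  -40  -40  -40  -40
  Δ^3: 0  0  0  0
  Δ^4: 0  0  0
  Δ^5: 0  0
  Δ^6: 0
The second differences are constant (-40) and nonzero, while all higher differences vanish, so the minimal degree is 2.

2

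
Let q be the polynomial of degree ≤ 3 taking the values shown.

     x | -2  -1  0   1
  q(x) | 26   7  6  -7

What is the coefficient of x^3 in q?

-5

Write q(x) = ax^3 + bx^2 + cx + d. Substituting each data point gives a linear system:
  -8a + 4b - 2c + d = 26
  -a + b - c + d = 7
  d = 6
  a + b + c + d = -7
Solving the system yields a = -5, b = -6, c = -2, d = 6.
So q(x) = -5x³ - 6x² - 2x + 6.
The leading coefficient is -5.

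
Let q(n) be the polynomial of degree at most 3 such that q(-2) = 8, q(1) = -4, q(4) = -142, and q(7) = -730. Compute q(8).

Using the Lagrange interpolation formula with nodes -2, 1, 4, 7:
  L_0(n) = (n - 1)(n - 4)(n - 7) / -162
  L_1(n) = (n + 2)(n - 4)(n - 7) / 54
  L_2(n) = (n + 2)(n - 1)(n - 7) / -54
  L_3(n) = (n + 2)(n - 1)(n - 4) / 162
Then q(n) = 8·L_0(n) - 4·L_1(n) - 142·L_2(n) - 730·L_3(n).
Expanding and collecting terms gives q(n) = -2n^3 - n^2 + n - 2.
Evaluating at n = 8: q(8) = -1082.

-1082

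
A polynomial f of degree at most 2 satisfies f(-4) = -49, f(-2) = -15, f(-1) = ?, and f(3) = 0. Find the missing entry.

The 3 known points determine the degree-2 polynomial uniquely.
Write f(u) = au^2 + bu + c. Substituting each data point gives a linear system:
  16a - 4b + c = -49
  4a - 2b + c = -15
  9a + 3b + c = 0
Solving the system yields a = -2, b = 5, c = 3.
So f(u) = -2u² + 5u + 3.
Then f(-1) = -4.

-4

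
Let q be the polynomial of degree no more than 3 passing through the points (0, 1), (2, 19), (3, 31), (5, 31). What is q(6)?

Using the Lagrange interpolation formula with nodes 0, 2, 3, 5:
  L_0(n) = (n - 2)(n - 3)(n - 5) / -30
  L_1(n) = n(n - 3)(n - 5) / 6
  L_2(n) = n(n - 2)(n - 5) / -6
  L_3(n) = n(n - 2)(n - 3) / 30
Then q(n) = 1·L_0(n) + 19·L_1(n) + 31·L_2(n) + 31·L_3(n).
Expanding and collecting terms gives q(n) = -n^3 + 6n^2 + n + 1.
Evaluating at n = 6: q(6) = 7.

7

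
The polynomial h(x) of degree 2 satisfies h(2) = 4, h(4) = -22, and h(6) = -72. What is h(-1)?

-2

Using the Lagrange interpolation formula with nodes 2, 4, 6:
  L_0(x) = (x - 4)(x - 6) / 8
  L_1(x) = (x - 2)(x - 6) / -4
  L_2(x) = (x - 2)(x - 4) / 8
Then h(x) = 4·L_0(x) - 22·L_1(x) - 72·L_2(x).
Expanding and collecting terms gives h(x) = -3x² + 5x + 6.
Evaluating at x = -1: h(-1) = -2.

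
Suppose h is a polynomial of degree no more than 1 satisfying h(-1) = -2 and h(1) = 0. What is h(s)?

h(s) = s - 1

Write h(s) = as + b. Substituting each data point gives a linear system:
  -a + b = -2
  a + b = 0
Solving the system yields a = 1, b = -1.
So h(s) = s - 1.
Check: h(1) = 0. ✓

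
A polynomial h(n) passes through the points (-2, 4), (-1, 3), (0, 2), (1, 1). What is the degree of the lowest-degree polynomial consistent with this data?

1

Forward differences of the values at n = -2, -1, 0, 1:
  h  : 4  3  2  1
  Δ  : -1  -1  -1
  Δ^2: 0  0
  Δ^3: 0
The first differences are constant (-1) and nonzero, while all higher differences vanish, so the minimal degree is 1.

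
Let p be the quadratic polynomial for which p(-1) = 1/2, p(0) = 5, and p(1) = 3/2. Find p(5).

Forward differences of the values at n = -1, 0, 1:
  p  : 1/2  5  3/2
  Δ  : 9/2  -7/2
  Δ^2: -8
The second differences are constant, confirming degree 2.
Interpolating (Newton forward form) and evaluating at n = 5 gives p(5) = -185/2.

-185/2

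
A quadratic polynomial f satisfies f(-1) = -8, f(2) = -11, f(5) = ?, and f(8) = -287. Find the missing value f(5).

The 3 known points determine the degree-2 polynomial uniquely.
Write f(n) = an^2 + bn + c. Substituting each data point gives a linear system:
  a - b + c = -8
  4a + 2b + c = -11
  64a + 8b + c = -287
Solving the system yields a = -5, b = 4, c = 1.
So f(n) = -5n^2 + 4n + 1.
Then f(5) = -104.

-104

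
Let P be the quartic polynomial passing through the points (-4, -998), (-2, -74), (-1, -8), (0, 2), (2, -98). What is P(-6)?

Write P(u) = au^4 + bu^3 + cu^2 + du + e. Substituting each data point gives a linear system:
  256a - 64b + 16c - 4d + e = -998
  16a - 8b + 4c - 2d + e = -74
  a - b + c - d + e = -8
  e = 2
  16a + 8b + 4c + 2d + e = -98
Solving the system yields a = -4, b = -2, c = -6, d = 2, e = 2.
So P(u) = -4u^4 - 2u^3 - 6u^2 + 2u + 2.
Then P(-6) = -4978.

-4978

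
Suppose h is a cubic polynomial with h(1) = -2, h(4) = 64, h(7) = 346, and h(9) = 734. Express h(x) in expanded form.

Write h(x) = ax^3 + bx^2 + cx + d. Substituting each data point gives a linear system:
  a + b + c + d = -2
  64a + 16b + 4c + d = 64
  343a + 49b + 7c + d = 346
  729a + 81b + 9c + d = 734
Solving the system yields a = 1, b = 0, c = 1, d = -4.
So h(x) = x^3 + x - 4.
Check: h(4) = 64. ✓

h(x) = x^3 + x - 4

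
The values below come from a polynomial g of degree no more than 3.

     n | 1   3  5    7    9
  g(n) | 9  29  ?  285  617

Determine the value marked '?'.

105

On equispaced nodes a degree-3 polynomial has vanishing fourth forward difference, so
  g(1) - 4·g(3) + 6·g(5) - 4·g(7) + g(9) = 0.
Substituting the known values and solving for g(5):
  6·g(5) = 630
  g(5) = 105.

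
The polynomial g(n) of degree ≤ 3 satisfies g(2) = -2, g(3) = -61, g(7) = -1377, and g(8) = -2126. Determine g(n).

Write g(n) = an^3 + bn^2 + cn + d. Substituting each data point gives a linear system:
  8a + 4b + 2c + d = -2
  27a + 9b + 3c + d = -61
  343a + 49b + 7c + d = -1377
  512a + 64b + 8c + d = -2126
Solving the system yields a = -5, b = 6, c = 6, d = 2.
So g(n) = -5n^3 + 6n^2 + 6n + 2.
Check: g(8) = -2126. ✓

g(n) = -5n^3 + 6n^2 + 6n + 2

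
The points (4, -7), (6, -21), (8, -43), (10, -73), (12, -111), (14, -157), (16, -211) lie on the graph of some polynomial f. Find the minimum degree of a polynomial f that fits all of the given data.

2

Forward differences of the values at t = 4, 6, 8, 10, 12, 14, 16:
  f  : -7  -21  -43  -73  -111  -157  -211
  Δ  : -14  -22  -30  -38  -46  -54
  Δ^2: -8  -8  -8  -8  -8
  Δ^3: 0  0  0  0
  Δ^4: 0  0  0
  Δ^5: 0  0
  Δ^6: 0
The second differences are constant (-8) and nonzero, while all higher differences vanish, so the minimal degree is 2.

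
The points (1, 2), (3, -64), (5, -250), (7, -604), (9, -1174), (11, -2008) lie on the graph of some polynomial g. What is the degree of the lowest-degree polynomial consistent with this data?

Forward differences of the values at t = 1, 3, 5, 7, 9, 11:
  g  : 2  -64  -250  -604  -1174  -2008
  Δ  : -66  -186  -354  -570  -834
  Δ^2: -120  -168  -216  -264
  Δ^3: -48  -48  -48
  Δ^4: 0  0
  Δ^5: 0
The third differences are constant (-48) and nonzero, while all higher differences vanish, so the minimal degree is 3.

3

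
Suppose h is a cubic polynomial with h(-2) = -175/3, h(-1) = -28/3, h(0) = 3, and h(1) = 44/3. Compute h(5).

Using the Lagrange interpolation formula with nodes -2, -1, 0, 1:
  L_0(n) = (n + 1)n(n - 1) / -6
  L_1(n) = (n + 2)n(n - 1) / 2
  L_2(n) = (n + 2)(n + 1)(n - 1) / -2
  L_3(n) = (n + 2)(n + 1)n / 6
Then h(n) = -175/3·L_0(n) - 28/3·L_1(n) + 3·L_2(n) + 44/3·L_3(n).
Expanding and collecting terms gives h(n) = 6n^3 - (1/3)n^2 + 6n + 3.
Evaluating at n = 5: h(5) = 2324/3.

2324/3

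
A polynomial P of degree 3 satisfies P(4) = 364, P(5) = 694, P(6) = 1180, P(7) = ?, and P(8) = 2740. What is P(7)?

The 4 known points determine the degree-3 polynomial uniquely.
Write P(t) = at^3 + bt^2 + ct + d. Substituting each data point gives a linear system:
  64a + 16b + 4c + d = 364
  125a + 25b + 5c + d = 694
  216a + 36b + 6c + d = 1180
  512a + 64b + 8c + d = 2740
Solving the system yields a = 5, b = 3, c = -2, d = 4.
So P(t) = 5t^3 + 3t^2 - 2t + 4.
Then P(7) = 1852.

1852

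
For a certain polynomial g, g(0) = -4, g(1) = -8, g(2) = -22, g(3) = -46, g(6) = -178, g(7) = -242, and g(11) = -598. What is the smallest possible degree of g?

Divided differences on the nodes 0, 1, 2, 3, 6, 7, 11:
  order 0: -4  -8  -22  -46  -178  -242  -598
  order 1: -4  -14  -24  -44  -64  -89
  order 2: -5  -5  -5  -5  -5
  order 3: 0  0  0  0
  order 4: 0  0  0
  order 5: 0  0
  order 6: 0
The order-2 divided differences are all -5 (nonzero) and every higher order vanishes, so the data lies on a polynomial of degree exactly 2.

2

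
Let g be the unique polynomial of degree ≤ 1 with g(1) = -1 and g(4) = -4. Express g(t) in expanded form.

Write g(t) = at + b. Substituting each data point gives a linear system:
  a + b = -1
  4a + b = -4
Solving the system yields a = -1, b = 0.
So g(t) = -t.
Check: g(1) = -1. ✓

g(t) = -t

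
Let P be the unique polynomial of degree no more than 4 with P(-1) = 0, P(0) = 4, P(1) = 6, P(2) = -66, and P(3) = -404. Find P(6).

Forward differences of the values at n = -1, 0, 1, 2, 3:
  P  : 0  4  6  -66  -404
  Δ  : 4  2  -72  -338
  Δ^2: -2  -74  -266
  Δ^3: -72  -192
  Δ^4: -120
The fourth differences are constant, confirming degree 4.
Interpolating (Newton forward form) and evaluating at n = 6 gives P(6) = -6734.

-6734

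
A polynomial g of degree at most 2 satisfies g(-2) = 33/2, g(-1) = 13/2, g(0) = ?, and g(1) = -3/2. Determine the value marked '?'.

1/2

On equispaced nodes a degree-2 polynomial has vanishing third forward difference, so
  - g(-2) + 3·g(-1) - 3·g(0) + g(1) = 0.
Substituting the known values and solving for g(0):
  -3·g(0) = -3/2
  g(0) = 1/2.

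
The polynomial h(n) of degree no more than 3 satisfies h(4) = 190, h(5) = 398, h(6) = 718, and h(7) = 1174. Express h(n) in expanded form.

h(n) = 4n^3 - 4n^2 - 2

Using the Lagrange interpolation formula with nodes 4, 5, 6, 7:
  L_0(n) = (n - 5)(n - 6)(n - 7) / -6
  L_1(n) = (n - 4)(n - 6)(n - 7) / 2
  L_2(n) = (n - 4)(n - 5)(n - 7) / -2
  L_3(n) = (n - 4)(n - 5)(n - 6) / 6
Then h(n) = 190·L_0(n) + 398·L_1(n) + 718·L_2(n) + 1174·L_3(n).
Expanding and collecting terms gives h(n) = 4n^3 - 4n^2 - 2.
Check: h(7) = 1174. ✓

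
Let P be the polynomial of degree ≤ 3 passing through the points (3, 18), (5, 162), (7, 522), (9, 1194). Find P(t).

Using the Lagrange interpolation formula with nodes 3, 5, 7, 9:
  L_0(t) = (t - 5)(t - 7)(t - 9) / -48
  L_1(t) = (t - 3)(t - 7)(t - 9) / 16
  L_2(t) = (t - 3)(t - 5)(t - 9) / -16
  L_3(t) = (t - 3)(t - 5)(t - 7) / 48
Then P(t) = 18·L_0(t) + 162·L_1(t) + 522·L_2(t) + 1194·L_3(t).
Expanding and collecting terms gives P(t) = 2t³ - 3t² - 2t - 3.
Check: P(5) = 162. ✓

P(t) = 2t^3 - 3t^2 - 2t - 3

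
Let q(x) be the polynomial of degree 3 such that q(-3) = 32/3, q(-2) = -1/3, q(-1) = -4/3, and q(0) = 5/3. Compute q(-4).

113/3

Using the Lagrange interpolation formula with nodes -3, -2, -1, 0:
  L_0(x) = (x + 2)(x + 1)x / -6
  L_1(x) = (x + 3)(x + 1)x / 2
  L_2(x) = (x + 3)(x + 2)x / -2
  L_3(x) = (x + 3)(x + 2)(x + 1) / 6
Then q(x) = 32/3·L_0(x) - 1/3·L_1(x) - 4/3·L_2(x) + 5/3·L_3(x).
Expanding and collecting terms gives q(x) = -x^3 - x^2 + 3x + 5/3.
Evaluating at x = -4: q(-4) = 113/3.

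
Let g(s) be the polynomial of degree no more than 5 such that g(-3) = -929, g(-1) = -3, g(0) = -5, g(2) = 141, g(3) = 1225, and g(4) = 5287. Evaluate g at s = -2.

Using the Lagrange interpolation formula with nodes -3, -1, 0, 2, 3, 4:
  L_0(s) = (s + 1)s(s - 2)(s - 3)(s - 4) / -1260
  L_1(s) = (s + 3)s(s - 2)(s - 3)(s - 4) / 120
  L_2(s) = (s + 3)(s + 1)(s - 2)(s - 3)(s - 4) / -72
  L_3(s) = (s + 3)(s + 1)s(s - 3)(s - 4) / 60
  L_4(s) = (s + 3)(s + 1)s(s - 2)(s - 4) / -72
  L_5(s) = (s + 3)(s + 1)s(s - 2)(s - 3) / 280
Then g(s) = -929·L_0(s) - 3·L_1(s) - 5·L_2(s) + 141·L_3(s) + 1225·L_4(s) + 5287·L_5(s).
Expanding and collecting terms gives g(s) = 5s^5 + 2s^4 - 5s^3 - s^2 - s - 5.
Evaluating at s = -2: g(-2) = -95.

-95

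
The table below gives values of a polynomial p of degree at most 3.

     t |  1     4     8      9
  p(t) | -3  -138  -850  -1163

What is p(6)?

Using the Lagrange interpolation formula with nodes 1, 4, 8, 9:
  L_0(t) = (t - 4)(t - 8)(t - 9) / -168
  L_1(t) = (t - 1)(t - 8)(t - 9) / 60
  L_2(t) = (t - 1)(t - 4)(t - 9) / -28
  L_3(t) = (t - 1)(t - 4)(t - 8) / 40
Then p(t) = -3·L_0(t) - 138·L_1(t) - 850·L_2(t) - 1163·L_3(t).
Expanding and collecting terms gives p(t) = -t^3 - 6t^2 + 6t - 2.
Evaluating at t = 6: p(6) = -398.

-398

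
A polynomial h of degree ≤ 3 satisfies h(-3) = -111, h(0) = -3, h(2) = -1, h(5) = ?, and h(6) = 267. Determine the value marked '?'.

137

The 4 known points determine the degree-3 polynomial uniquely.
Write h(x) = ax^3 + bx^2 + cx + d. Substituting each data point gives a linear system:
  -27a + 9b - 3c + d = -111
  d = -3
  8a + 4b + 2c + d = -1
  216a + 36b + 6c + d = 267
Solving the system yields a = 2, b = -5, c = 3, d = -3.
So h(x) = 2x³ - 5x² + 3x - 3.
Then h(5) = 137.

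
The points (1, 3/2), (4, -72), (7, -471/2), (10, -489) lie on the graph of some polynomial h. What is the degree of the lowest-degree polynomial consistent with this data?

2

Forward differences of the values at n = 1, 4, 7, 10:
  h  : 3/2  -72  -471/2  -489
  Δ  : -147/2  -327/2  -507/2
  Δ^2: -90  -90
  Δ^3: 0
The second differences are constant (-90) and nonzero, while all higher differences vanish, so the minimal degree is 2.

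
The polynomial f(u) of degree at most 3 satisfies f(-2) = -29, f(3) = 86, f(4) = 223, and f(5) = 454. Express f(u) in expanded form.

Using the Lagrange interpolation formula with nodes -2, 3, 4, 5:
  L_0(u) = (u - 3)(u - 4)(u - 5) / -210
  L_1(u) = (u + 2)(u - 4)(u - 5) / 10
  L_2(u) = (u + 2)(u - 3)(u - 5) / -6
  L_3(u) = (u + 2)(u - 3)(u - 4) / 14
Then f(u) = -29·L_0(u) + 86·L_1(u) + 223·L_2(u) + 454·L_3(u).
Expanding and collecting terms gives f(u) = 4u³ - u² - 4u - 1.
Check: f(3) = 86. ✓

f(u) = 4u^3 - u^2 - 4u - 1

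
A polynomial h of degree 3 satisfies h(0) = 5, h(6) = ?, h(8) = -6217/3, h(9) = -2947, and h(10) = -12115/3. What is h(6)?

-877

The 4 known points determine the degree-3 polynomial uniquely.
Write h(n) = an^3 + bn^2 + cn + d. Substituting each data point gives a linear system:
  d = 5
  512a + 64b + 8c + d = -6217/3
  729a + 81b + 9c + d = -2947
  1000a + 100b + 10c + d = -12115/3
Solving the system yields a = -4, b = -1/3, c = -1, d = 5.
So h(n) = -4n³ - (1/3)n² - n + 5.
Then h(6) = -877.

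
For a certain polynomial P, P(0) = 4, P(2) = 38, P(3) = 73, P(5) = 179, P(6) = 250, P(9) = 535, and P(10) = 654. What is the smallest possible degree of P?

Divided differences on the nodes 0, 2, 3, 5, 6, 9, 10:
  order 0: 4  38  73  179  250  535  654
  order 1: 17  35  53  71  95  119
  order 2: 6  6  6  6  6
  order 3: 0  0  0  0
  order 4: 0  0  0
  order 5: 0  0
  order 6: 0
The order-2 divided differences are all 6 (nonzero) and every higher order vanishes, so the data lies on a polynomial of degree exactly 2.

2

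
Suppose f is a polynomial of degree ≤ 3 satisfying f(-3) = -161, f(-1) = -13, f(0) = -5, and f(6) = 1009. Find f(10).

4805

Using the Lagrange interpolation formula with nodes -3, -1, 0, 6:
  L_0(u) = (u + 1)u(u - 6) / -54
  L_1(u) = (u + 3)u(u - 6) / 14
  L_2(u) = (u + 3)(u + 1)(u - 6) / -18
  L_3(u) = (u + 3)(u + 1)u / 378
Then f(u) = -161·L_0(u) - 13·L_1(u) - 5·L_2(u) + 1009·L_3(u).
Expanding and collecting terms gives f(u) = 5u^3 - 2u^2 + u - 5.
Evaluating at u = 10: f(10) = 4805.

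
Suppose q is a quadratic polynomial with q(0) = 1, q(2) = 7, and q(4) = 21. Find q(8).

73

Write q(x) = ax^2 + bx + c. Substituting each data point gives a linear system:
  c = 1
  4a + 2b + c = 7
  16a + 4b + c = 21
Solving the system yields a = 1, b = 1, c = 1.
So q(x) = x² + x + 1.
Then q(8) = 73.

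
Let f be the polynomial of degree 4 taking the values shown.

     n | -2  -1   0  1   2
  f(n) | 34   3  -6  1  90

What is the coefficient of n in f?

-6

Write f(n) = an^4 + bn^3 + cn^2 + dn + e. Substituting each data point gives a linear system:
  16a - 8b + 4c - 2d + e = 34
  a - b + c - d + e = 3
  e = -6
  a + b + c + d + e = 1
  16a + 8b + 4c + 2d + e = 90
Solving the system yields a = 3, b = 5, c = 5, d = -6, e = -6.
So f(n) = 3n⁴ + 5n³ + 5n² - 6n - 6.
The coefficient of n is -6.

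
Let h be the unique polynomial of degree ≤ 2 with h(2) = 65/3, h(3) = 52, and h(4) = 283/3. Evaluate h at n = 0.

Write h(n) = an^2 + bn + c. Substituting each data point gives a linear system:
  4a + 2b + c = 65/3
  9a + 3b + c = 52
  16a + 4b + c = 283/3
Solving the system yields a = 6, b = 1/3, c = -3.
So h(n) = 6n^2 + (1/3)n - 3.
Then h(0) = -3.

-3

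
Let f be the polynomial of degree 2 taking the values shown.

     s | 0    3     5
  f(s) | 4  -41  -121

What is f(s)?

Write f(s) = as^2 + bs + c. Substituting each data point gives a linear system:
  c = 4
  9a + 3b + c = -41
  25a + 5b + c = -121
Solving the system yields a = -5, b = 0, c = 4.
So f(s) = -5s^2 + 4.
Check: f(3) = -41. ✓

f(s) = -5s^2 + 4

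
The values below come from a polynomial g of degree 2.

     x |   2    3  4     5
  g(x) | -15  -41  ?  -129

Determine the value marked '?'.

On equispaced nodes a degree-2 polynomial has vanishing third forward difference, so
  - g(2) + 3·g(3) - 3·g(4) + g(5) = 0.
Substituting the known values and solving for g(4):
  -3·g(4) = 237
  g(4) = -79.

-79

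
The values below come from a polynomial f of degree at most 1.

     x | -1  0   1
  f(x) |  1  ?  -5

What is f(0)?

On equispaced nodes a degree-1 polynomial has vanishing second forward difference, so
  f(-1) - 2·f(0) + f(1) = 0.
Substituting the known values and solving for f(0):
  -2·f(0) = 4
  f(0) = -2.

-2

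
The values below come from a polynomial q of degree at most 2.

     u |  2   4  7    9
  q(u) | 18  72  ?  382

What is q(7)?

The 3 known points determine the degree-2 polynomial uniquely.
Write q(u) = au^2 + bu + c. Substituting each data point gives a linear system:
  4a + 2b + c = 18
  16a + 4b + c = 72
  81a + 9b + c = 382
Solving the system yields a = 5, b = -3, c = 4.
So q(u) = 5u^2 - 3u + 4.
Then q(7) = 228.

228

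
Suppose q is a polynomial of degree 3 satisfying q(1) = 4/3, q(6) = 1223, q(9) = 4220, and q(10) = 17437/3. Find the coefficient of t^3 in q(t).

6

Write q(t) = at^3 + bt^2 + ct + d. Substituting each data point gives a linear system:
  a + b + c + d = 4/3
  216a + 36b + 6c + d = 1223
  729a + 81b + 9c + d = 4220
  1000a + 100b + 10c + d = 17437/3
Solving the system yields a = 6, b = -5/3, c = -2, d = -1.
So q(t) = 6t^3 - (5/3)t^2 - 2t - 1.
The leading coefficient is 6.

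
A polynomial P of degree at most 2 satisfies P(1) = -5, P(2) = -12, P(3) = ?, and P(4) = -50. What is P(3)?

The 3 known points determine the degree-2 polynomial uniquely.
Write P(x) = ax^2 + bx + c. Substituting each data point gives a linear system:
  a + b + c = -5
  4a + 2b + c = -12
  16a + 4b + c = -50
Solving the system yields a = -4, b = 5, c = -6.
So P(x) = -4x^2 + 5x - 6.
Then P(3) = -27.

-27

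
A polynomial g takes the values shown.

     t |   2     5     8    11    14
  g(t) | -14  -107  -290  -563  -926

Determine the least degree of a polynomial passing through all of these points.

2

Forward differences of the values at t = 2, 5, 8, 11, 14:
  g  : -14  -107  -290  -563  -926
  Δ  : -93  -183  -273  -363
  Δ^2: -90  -90  -90
  Δ^3: 0  0
  Δ^4: 0
The second differences are constant (-90) and nonzero, while all higher differences vanish, so the minimal degree is 2.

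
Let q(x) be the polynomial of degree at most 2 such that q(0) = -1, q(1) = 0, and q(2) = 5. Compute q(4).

27

Using the Lagrange interpolation formula with nodes 0, 1, 2:
  L_0(x) = (x - 1)(x - 2) / 2
  L_1(x) = x(x - 2) / -1
  L_2(x) = x(x - 1) / 2
Then q(x) = -1·L_0(x) + 0·L_1(x) + 5·L_2(x).
Expanding and collecting terms gives q(x) = 2x² - x - 1.
Evaluating at x = 4: q(4) = 27.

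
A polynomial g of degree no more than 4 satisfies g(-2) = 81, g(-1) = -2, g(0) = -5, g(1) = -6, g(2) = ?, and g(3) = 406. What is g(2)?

61

On equispaced nodes a degree-4 polynomial has vanishing fifth forward difference, so
  - g(-2) + 5·g(-1) - 10·g(0) + 10·g(1) - 5·g(2) + g(3) = 0.
Substituting the known values and solving for g(2):
  -5·g(2) = -305
  g(2) = 61.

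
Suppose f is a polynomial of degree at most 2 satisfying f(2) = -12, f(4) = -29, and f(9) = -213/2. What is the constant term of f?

Write f(s) = as^2 + bs + c. Substituting each data point gives a linear system:
  4a + 2b + c = -12
  16a + 4b + c = -29
  81a + 9b + c = -213/2
Solving the system yields a = -1, b = -5/2, c = -3.
So f(s) = -s² - (5/2)s - 3.
The constant term is -3.

-3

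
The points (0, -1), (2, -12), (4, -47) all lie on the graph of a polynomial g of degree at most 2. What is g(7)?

Forward differences of the values at u = 0, 2, 4:
  g  : -1  -12  -47
  Δ  : -11  -35
  Δ^2: -24
The second differences are constant, confirming degree 2.
Interpolating (Newton forward form) and evaluating at u = 7 gives g(7) = -289/2.

-289/2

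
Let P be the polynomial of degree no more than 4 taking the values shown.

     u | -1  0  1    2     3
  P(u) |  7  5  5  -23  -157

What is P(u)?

Write P(u) = au^4 + bu^3 + cu^2 + du + e. Substituting each data point gives a linear system:
  a - b + c - d + e = 7
  e = 5
  a + b + c + d + e = 5
  16a + 8b + 4c + 2d + e = -23
  81a + 27b + 9c + 3d + e = -157
Solving the system yields a = -2, b = -1, c = 3, d = 0, e = 5.
So P(u) = -2u^4 - u^3 + 3u^2 + 5.
Check: P(0) = 5. ✓

P(u) = -2u^4 - u^3 + 3u^2 + 5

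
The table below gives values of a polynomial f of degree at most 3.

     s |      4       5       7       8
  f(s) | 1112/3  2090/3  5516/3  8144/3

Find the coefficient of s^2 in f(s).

5/3

Write f(s) = as^3 + bs^2 + cs + d. Substituting each data point gives a linear system:
  64a + 16b + 4c + d = 1112/3
  125a + 25b + 5c + d = 2090/3
  343a + 49b + 7c + d = 5516/3
  512a + 64b + 8c + d = 8144/3
Solving the system yields a = 5, b = 5/3, c = 6, d = 0.
So f(s) = 5s^3 + (5/3)s^2 + 6s.
The coefficient of s^2 is 5/3.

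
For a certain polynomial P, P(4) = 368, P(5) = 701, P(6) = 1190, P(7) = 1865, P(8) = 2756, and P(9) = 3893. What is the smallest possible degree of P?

Forward differences of the values at s = 4, 5, 6, 7, 8, 9:
  P  : 368  701  1190  1865  2756  3893
  Δ  : 333  489  675  891  1137
  Δ^2: 156  186  216  246
  Δ^3: 30  30  30
  Δ^4: 0  0
  Δ^5: 0
The third differences are constant (30) and nonzero, while all higher differences vanish, so the minimal degree is 3.

3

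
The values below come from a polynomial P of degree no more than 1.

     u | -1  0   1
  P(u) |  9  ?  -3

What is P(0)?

On equispaced nodes a degree-1 polynomial has vanishing second forward difference, so
  P(-1) - 2·P(0) + P(1) = 0.
Substituting the known values and solving for P(0):
  -2·P(0) = -6
  P(0) = 3.

3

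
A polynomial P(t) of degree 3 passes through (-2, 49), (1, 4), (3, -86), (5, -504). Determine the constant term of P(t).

1

Write P(t) = at^3 + bt^2 + ct + d. Substituting each data point gives a linear system:
  -8a + 4b - 2c + d = 49
  a + b + c + d = 4
  27a + 9b + 3c + d = -86
  125a + 25b + 5c + d = -504
Solving the system yields a = -5, b = 4, c = 4, d = 1.
So P(t) = -5t^3 + 4t^2 + 4t + 1.
The constant term is 1.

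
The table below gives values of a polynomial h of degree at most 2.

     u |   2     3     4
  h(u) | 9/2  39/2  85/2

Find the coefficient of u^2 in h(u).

Write h(u) = au^2 + bu + c. Substituting each data point gives a linear system:
  4a + 2b + c = 9/2
  9a + 3b + c = 39/2
  16a + 4b + c = 85/2
Solving the system yields a = 4, b = -5, c = -3/2.
So h(u) = 4u^2 - 5u - 3/2.
The leading coefficient is 4.

4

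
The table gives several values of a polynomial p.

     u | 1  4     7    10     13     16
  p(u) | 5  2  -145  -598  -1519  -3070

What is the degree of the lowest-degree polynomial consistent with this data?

3

Forward differences of the values at u = 1, 4, 7, 10, 13, 16:
  p  : 5  2  -145  -598  -1519  -3070
  Δ  : -3  -147  -453  -921  -1551
  Δ^2: -144  -306  -468  -630
  Δ^3: -162  -162  -162
  Δ^4: 0  0
  Δ^5: 0
The third differences are constant (-162) and nonzero, while all higher differences vanish, so the minimal degree is 3.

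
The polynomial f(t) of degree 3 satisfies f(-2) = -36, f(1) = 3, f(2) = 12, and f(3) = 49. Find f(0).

Write f(t) = at^3 + bt^2 + ct + d. Substituting each data point gives a linear system:
  -8a + 4b - 2c + d = -36
  a + b + c + d = 3
  8a + 4b + 2c + d = 12
  27a + 9b + 3c + d = 49
Solving the system yields a = 3, b = -4, c = 0, d = 4.
So f(t) = 3t^3 - 4t^2 + 4.
Then f(0) = 4.

4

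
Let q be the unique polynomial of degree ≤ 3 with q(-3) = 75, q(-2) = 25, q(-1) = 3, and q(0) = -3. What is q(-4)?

Write q(t) = at^3 + bt^2 + ct + d. Substituting each data point gives a linear system:
  -27a + 9b - 3c + d = 75
  -8a + 4b - 2c + d = 25
  -a + b - c + d = 3
  d = -3
Solving the system yields a = -2, b = 2, c = -2, d = -3.
So q(t) = -2t^3 + 2t^2 - 2t - 3.
Then q(-4) = 165.

165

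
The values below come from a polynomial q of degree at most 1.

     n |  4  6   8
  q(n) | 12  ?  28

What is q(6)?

20

The 2 known points determine the degree-1 polynomial uniquely.
Write q(n) = an + b. Substituting each data point gives a linear system:
  4a + b = 12
  8a + b = 28
Solving the system yields a = 4, b = -4.
So q(n) = 4n - 4.
Then q(6) = 20.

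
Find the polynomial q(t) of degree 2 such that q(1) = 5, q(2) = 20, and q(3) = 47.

q(t) = 6t^2 - 3t + 2

Write q(t) = at^2 + bt + c. Substituting each data point gives a linear system:
  a + b + c = 5
  4a + 2b + c = 20
  9a + 3b + c = 47
Solving the system yields a = 6, b = -3, c = 2.
So q(t) = 6t² - 3t + 2.
Check: q(3) = 47. ✓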